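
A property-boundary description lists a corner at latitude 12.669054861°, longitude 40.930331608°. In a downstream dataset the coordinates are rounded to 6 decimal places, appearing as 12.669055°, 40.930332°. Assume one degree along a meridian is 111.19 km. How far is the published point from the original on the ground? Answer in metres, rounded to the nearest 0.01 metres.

0.05 metres

The latitude changed by -0.000000139° and the longitude by -0.000000392°.
North–south shift: -0.000000139 × 111190 = -0.0154554 m.
E–W at 12.6691°: -0.000000392° × 111190 × cos 12.6691° = -0.000000392 × 111190 × 0.9757 ≈ -0.0425253 m.
Distance: √(0.0154554² + 0.0425253²) ≈ 0.0452468 m.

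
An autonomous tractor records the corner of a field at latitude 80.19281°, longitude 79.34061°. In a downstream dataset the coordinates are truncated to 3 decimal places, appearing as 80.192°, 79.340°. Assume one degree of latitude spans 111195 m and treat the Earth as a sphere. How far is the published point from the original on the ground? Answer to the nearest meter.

Δlat = 80.19281 − 80.192 = +0.00081°; Δlon = 79.34061 − 79.340 = +0.00061°.
North–south shift: 0.00081 × 111195 = 90.068 m.
E–W at 80.192°: 0.00061° × 111195 × cos 80.192° = 0.00061 × 111195 × 0.1703 ≈ 11.5545 m.
Hypotenuse of the two orthogonal shifts: √(90.068² + 11.5545²) = 90.8061 m.

91 meters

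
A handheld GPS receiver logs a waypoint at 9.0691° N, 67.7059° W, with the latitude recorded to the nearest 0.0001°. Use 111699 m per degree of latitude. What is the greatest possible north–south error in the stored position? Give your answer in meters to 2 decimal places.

Rounding to 4 decimal places leaves the latitude within ±5e-05° of the true value.
North–south distance: 5e-05° × 111699 m/° = 5.58495 m.

5.58 meters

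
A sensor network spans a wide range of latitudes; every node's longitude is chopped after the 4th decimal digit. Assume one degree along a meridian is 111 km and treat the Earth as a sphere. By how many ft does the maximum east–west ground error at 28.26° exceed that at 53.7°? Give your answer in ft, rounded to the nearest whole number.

Truncating at 4 decimal places can drop up to a full unit in the last place, so the longitude may be off by as much as 0.0001°.
Error at 28.26° = 0.0001° × 111000 × cos 28.26° ≈ 11.1 × 0.8808 = 9.777 m.
Error at 53.7° = 0.0001° × 111000 × cos 53.7° ≈ 11.1 × 0.5920 = 6.5713 m.
Difference: 9.777 − 6.5713 = 3.2056 m.
In feet: 3.20562 m ÷ 0.3048 ≈ 10.517 ft.

11 ft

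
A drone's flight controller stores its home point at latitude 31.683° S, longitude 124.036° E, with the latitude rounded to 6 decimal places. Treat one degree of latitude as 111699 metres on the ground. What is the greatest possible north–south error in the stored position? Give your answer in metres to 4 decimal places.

0.0558 metres

Rounding to 6 decimal places leaves the latitude within ±5e-07° of the true value.
North–south distance: 5e-07° × 111699 m/° = 0.0558495 m.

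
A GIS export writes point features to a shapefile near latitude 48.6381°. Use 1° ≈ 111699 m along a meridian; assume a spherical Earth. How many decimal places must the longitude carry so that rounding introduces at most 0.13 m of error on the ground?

At 48.6381° one degree of longitude covers 111699 × cos 48.6381° ≈ 111699 × 0.6608 ≈ 73812.1 m.
With N decimal places the half-ulp bound is 0.5·10⁻ᴺ°, or 0.5·10⁻ᴺ × 73812.1 m on the ground.
Need 0.5 × 73812.1 × 10⁻ᴺ ≤ 0.13 → 10⁻ᴺ ≤ 3.522e-06, so N ≥ 5.45.
At 5 places the error can reach 0.369 m, but 6 places keeps it to 0.0369 m.

6 decimal places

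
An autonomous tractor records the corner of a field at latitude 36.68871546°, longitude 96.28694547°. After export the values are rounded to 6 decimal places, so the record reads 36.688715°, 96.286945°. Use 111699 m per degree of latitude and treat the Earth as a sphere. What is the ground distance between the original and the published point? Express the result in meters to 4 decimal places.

0.0664 meters

The latitude changed by +0.00000046° and the longitude by +0.00000047°.
N–S: 0.00000046° × 111699 m/° = 0.0513815 m.
East–west at this latitude: 0.00000047° × 111699 × cos 36.6887° ≈ 0.00000047 × 89570.7 = 0.0420982 m.
Combined displacement = (0.0513815² + 0.0420982²)^½ ≈ 0.0664253 m.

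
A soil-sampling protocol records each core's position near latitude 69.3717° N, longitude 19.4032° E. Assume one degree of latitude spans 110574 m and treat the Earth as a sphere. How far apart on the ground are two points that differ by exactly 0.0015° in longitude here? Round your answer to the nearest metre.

58 metres

At 69.3717° a degree of longitude is 110574 × cos 69.3717° ≈ 38955.7 m, so 0.0015° corresponds to 58.4335 m.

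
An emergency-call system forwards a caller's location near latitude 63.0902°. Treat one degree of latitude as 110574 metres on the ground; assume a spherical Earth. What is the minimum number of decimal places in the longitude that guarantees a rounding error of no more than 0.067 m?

At 63.0902° one degree of longitude covers 110574 × cos 63.0902° ≈ 110574 × 0.4526 ≈ 50044.4 m.
N decimal places → at most half a unit in the last place, 0.5 × 10⁻ᴺ° = 50044.4/2 × 10⁻ᴺ m.
Setting 25022.2 × 10⁻ᴺ ≤ 0.067 gives 10ᴺ ≥ 3.735e+05, i.e. N ≥ 5.57.
At 5 places the error can reach 0.25 m, but 6 places keeps it to 0.025 m.

6 decimal places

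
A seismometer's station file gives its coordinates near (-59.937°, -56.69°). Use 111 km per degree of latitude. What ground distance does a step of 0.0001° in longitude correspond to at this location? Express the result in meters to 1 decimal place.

At 59.937° a degree of longitude is 111000 × cos 59.937° ≈ 55605.7 m, so 0.0001° corresponds to 5.56057 m.

5.6 meters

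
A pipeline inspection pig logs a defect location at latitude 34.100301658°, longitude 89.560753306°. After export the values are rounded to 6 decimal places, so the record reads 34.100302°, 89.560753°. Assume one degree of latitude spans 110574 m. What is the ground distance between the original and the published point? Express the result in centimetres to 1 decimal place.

4.7 centimetres

Δlat = 34.100301658 − 34.100302 = -0.000000342°; Δlon = 89.560753306 − 89.560753 = +0.000000306°.
North–south shift: -0.000000342 × 110574 = -0.0378163 m.
East–west at this latitude: 0.000000306° × 110574 × cos 34.1003° ≈ 0.000000306 × 91561.6 = 0.0280179 m.
Distance: √(0.0378163² + 0.0280179²) ≈ 0.0470646 m.
That is 0.0470646 m = 4.7065 cm.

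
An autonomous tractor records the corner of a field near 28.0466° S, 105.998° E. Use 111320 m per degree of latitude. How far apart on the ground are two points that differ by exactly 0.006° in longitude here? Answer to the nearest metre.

589 metres

At 28.0466° a degree of longitude is 111320 × cos 28.0466° ≈ 98247.2 m, so 0.006° corresponds to 589.483 m.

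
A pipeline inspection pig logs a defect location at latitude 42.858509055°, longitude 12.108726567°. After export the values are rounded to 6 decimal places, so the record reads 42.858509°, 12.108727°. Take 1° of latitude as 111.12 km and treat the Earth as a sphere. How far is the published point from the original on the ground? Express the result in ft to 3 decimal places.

Δlat = 42.858509055 − 42.858509 = +0.000000055°; Δlon = 12.108726567 − 12.108727 = -0.000000433°.
N–S: 0.000000055° × 111120 m/° = 0.0061116 m.
East–west at this latitude: -0.000000433° × 111120 × cos 42.8585° ≈ -0.000000433 × 81454.9 = -0.03527 m.
Hypotenuse of the two orthogonal shifts: √(0.0061116² + 0.03527²) = 0.0357956 m.
In feet: 0.0357956 m ÷ 0.3048 ≈ 0.11744 ft.

0.117 ft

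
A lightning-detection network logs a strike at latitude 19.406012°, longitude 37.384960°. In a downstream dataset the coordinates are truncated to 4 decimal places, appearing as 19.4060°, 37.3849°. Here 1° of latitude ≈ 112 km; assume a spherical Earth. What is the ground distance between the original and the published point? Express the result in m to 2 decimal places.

Δlat = 19.406012 − 19.4060 = +0.000012°; Δlon = 37.384960 − 37.3849 = +0.000060°.
North–south shift: 0.000012 × 112000 = 1.344 m.
East–west at this latitude: 0.000060° × 112000 × cos 19.406° ≈ 0.000060 × 105637 = 6.33822 m.
Combined displacement = (1.344² + 6.33822²)^½ ≈ 6.47915 m.

6.48 m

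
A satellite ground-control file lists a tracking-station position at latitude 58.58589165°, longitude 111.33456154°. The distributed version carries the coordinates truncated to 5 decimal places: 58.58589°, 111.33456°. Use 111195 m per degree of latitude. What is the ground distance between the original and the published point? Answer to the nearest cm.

The latitude changed by +0.00000165° and the longitude by +0.00000154°.
North–south shift: 0.00000165 × 111195 = 0.183472 m.
E–W at 58.5859°: 0.00000154° × 111195 × cos 58.5859° = 0.00000154 × 111195 × 0.5212 ≈ 0.0892538 m.
Distance: √(0.183472² + 0.0892538²) ≈ 0.20403 m.
That is 0.20403 m = 20.403 cm.

20 cm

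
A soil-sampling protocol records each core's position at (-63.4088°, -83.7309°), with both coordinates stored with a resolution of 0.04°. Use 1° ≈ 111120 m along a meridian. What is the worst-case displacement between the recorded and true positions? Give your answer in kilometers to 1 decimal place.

With a 0.04° grid the true value lies within half a step, ±0.04°/2 = ±0.02°, of the stored one.
Latitude error → 0.02 × 111120 = 2222.4 m along the meridian.
East–west component at 63.4088°: 0.02° × 111120 × cos 63.4088° ≈ 0.02 × 49739.7 ≈ 994.795 m.
Worst case both components are at the extreme and orthogonal: √(2222.4² + 994.795²) ≈ 2434.89 m.
That is 2434.89 m = 2.4349 km.

2.4 kilometers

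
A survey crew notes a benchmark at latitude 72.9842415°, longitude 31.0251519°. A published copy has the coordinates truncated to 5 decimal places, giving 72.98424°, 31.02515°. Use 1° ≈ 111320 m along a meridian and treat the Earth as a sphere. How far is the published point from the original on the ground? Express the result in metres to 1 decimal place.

0.2 metres

Δlat = 72.9842415 − 72.98424 = +0.0000015°; Δlon = 31.0251519 − 31.02515 = +0.0000019°.
North–south shift: 0.0000015 × 111320 = 0.16698 m.
East–west at this latitude: 0.0000019° × 111320 × cos 72.9842° ≈ 0.0000019 × 32576.1 = 0.0618946 m.
Distance: √(0.16698² + 0.0618946²) ≈ 0.178082 m.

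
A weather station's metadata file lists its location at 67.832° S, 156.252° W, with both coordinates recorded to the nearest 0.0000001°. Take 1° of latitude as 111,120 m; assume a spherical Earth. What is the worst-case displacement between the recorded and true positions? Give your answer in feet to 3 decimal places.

0.019 feet

Rounding to 7 decimal places leaves each coordinate within ±5e-08° of the true value.
N–S: 5e-08° × 111120 m/° = 0.005556 m.
E–W at 67.832°: 5e-08° × 111120 × cos 67.832° = 5e-08 × 111120 × 0.3773 ≈ 0.00209641 m.
Combining orthogonally: (0.005556² + 0.00209641²)^½ ≈ 0.00593836 m.
Converting: 0.00593836 m × 3.2808 ft/m ≈ 0.019483 ft.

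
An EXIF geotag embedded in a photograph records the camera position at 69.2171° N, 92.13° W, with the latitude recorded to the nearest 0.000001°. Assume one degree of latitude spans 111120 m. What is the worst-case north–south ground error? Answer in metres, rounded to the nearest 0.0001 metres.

0.0556 metres

Rounding to 6 decimal places leaves the latitude within ±5e-07° of the true value.
So the N–S error is at most 5e-07 × 111120 = 0.05556 m.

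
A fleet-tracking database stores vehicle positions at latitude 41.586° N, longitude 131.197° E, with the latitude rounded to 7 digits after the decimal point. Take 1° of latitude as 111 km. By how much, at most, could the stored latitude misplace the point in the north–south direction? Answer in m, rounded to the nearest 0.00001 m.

0.00555 m

Rounding to 7 decimal places leaves the latitude within ±5e-08° of the true value.
So the N–S error is at most 5e-08 × 111000 = 0.00555 m.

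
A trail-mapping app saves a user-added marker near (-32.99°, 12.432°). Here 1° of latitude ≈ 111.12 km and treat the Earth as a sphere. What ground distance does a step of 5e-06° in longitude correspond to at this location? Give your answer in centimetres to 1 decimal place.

One degree of longitude here spans 111120 × cos 32.99° = 111120 × 0.8388 ≈ 93203.6 m; 5e-06° of that is 0.466018 m.
That is 0.466018 m = 46.602 cm.

46.6 centimetres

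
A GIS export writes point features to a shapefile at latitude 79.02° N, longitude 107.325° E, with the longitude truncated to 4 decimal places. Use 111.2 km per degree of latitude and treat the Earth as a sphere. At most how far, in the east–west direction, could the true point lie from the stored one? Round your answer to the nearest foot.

7 feet

Truncating at 4 decimal places can drop up to a full unit in the last place, so the longitude may be off by as much as 0.0001°.
One degree of longitude at 79.02° is 111200 × cos 79.02° ≈ 111200 × 0.1905 = 21179.9 m.
So at most 0.0001° × 21179.9 ≈ 2.11799 m east–west.
Converting: 2.11799 m × 3.2808 ft/m ≈ 6.9488 ft.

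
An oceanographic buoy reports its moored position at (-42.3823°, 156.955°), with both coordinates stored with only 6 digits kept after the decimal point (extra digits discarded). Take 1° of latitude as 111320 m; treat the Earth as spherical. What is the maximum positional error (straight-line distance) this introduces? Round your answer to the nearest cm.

Truncating at 6 decimal places can drop up to a full unit in the last place, so each coordinate may be off by as much as 1e-06°.
N–S: 1e-06° × 111320 m/° = 0.11132 m.
East–west component at 42.3823°: 1e-06° × 111320 × cos 42.3823° ≈ 1e-06 × 82228 ≈ 0.082228 m.
The two errors are perpendicular, so the maximum displacement is √(0.11132² + 0.082228²) ≈ 0.138397 m.
That is 0.138397 m = 13.84 cm.

14 cm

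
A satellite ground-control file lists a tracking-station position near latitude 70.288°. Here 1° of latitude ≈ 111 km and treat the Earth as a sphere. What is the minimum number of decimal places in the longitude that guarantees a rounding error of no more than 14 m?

At 70.288° one degree of longitude covers 111000 × cos 70.288° ≈ 111000 × 0.3373 ≈ 37439.5 m.
N decimal places → at most half a unit in the last place, 0.5 × 10⁻ᴺ° = 37439.5/2 × 10⁻ᴺ m.
Setting 18719.7 × 10⁻ᴺ ≤ 14 gives 10ᴺ ≥ 1337, i.e. N ≥ 3.13.
So 4 decimal places suffice (1.87 m); 3 would allow up to 18.7 m.

4 decimal places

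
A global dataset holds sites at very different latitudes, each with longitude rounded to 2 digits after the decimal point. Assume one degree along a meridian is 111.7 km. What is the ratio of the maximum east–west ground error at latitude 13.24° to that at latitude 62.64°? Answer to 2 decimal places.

Rounding to 2 decimal places leaves the longitude within ±0.005° of the true value.
At 13.24°: 0.005° × 111700 × cos 13.24° = 0.005 × 111700 × 0.9734 ≈ 543.65 m.
At 62.64°: 0.005° × 111700 × cos 62.64° = 0.005 × 111700 × 0.4596 ≈ 256.68 m.
Ratio: 543.65 / 256.68 = cos 13.24° / cos 62.64° ≈ 2.1181.

2.12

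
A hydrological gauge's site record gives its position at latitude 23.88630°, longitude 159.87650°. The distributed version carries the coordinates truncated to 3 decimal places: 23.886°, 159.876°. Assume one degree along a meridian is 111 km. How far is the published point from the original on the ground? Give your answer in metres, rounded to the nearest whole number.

The latitude changed by +0.00030° and the longitude by +0.00050°.
North–south shift: 0.00030 × 111000 = 33.3 m.
E–W at 23.886°: 0.00050° × 111000 × cos 23.886° = 0.00050 × 111000 × 0.9144 ≈ 50.7466 m.
Combined displacement = (33.3² + 50.7466²)^½ ≈ 60.6968 m.

61 metres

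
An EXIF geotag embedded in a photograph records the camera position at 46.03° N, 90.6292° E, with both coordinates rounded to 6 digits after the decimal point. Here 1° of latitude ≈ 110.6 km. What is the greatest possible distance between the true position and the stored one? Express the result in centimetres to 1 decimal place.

Rounding to 6 decimal places leaves each coordinate within ±5e-07° of the true value.
North–south component: 5e-07° × 110600 = 0.0553 m.
E–W at 46.03°: 5e-07° × 110600 × cos 46.03° = 5e-07 × 110600 × 0.6943 ≈ 0.0383938 m.
Combining orthogonally: (0.0553² + 0.0383938²)^½ ≈ 0.0673214 m.
That is 0.0673214 m = 6.7321 cm.

6.7 centimetres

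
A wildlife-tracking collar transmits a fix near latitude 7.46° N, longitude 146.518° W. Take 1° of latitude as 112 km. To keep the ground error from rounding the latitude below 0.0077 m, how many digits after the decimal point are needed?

One degree of latitude covers 112000 m.
N decimal places → at most half a unit in the last place, 0.5 × 10⁻ᴺ° = 112000/2 × 10⁻ᴺ m.
Setting 56000 × 10⁻ᴺ ≤ 0.0077 gives 10ᴺ ≥ 7.273e+06, i.e. N ≥ 6.86.
At 6 places the error can reach 0.056 m, but 7 places keeps it to 0.0056 m.

7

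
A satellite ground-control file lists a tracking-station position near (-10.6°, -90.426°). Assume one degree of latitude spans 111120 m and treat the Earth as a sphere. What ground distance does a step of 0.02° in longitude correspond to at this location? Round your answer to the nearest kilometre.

2 kilometres

0.02° of longitude at 10.6° is 0.02 × 111120 × cos 10.6° ≈ 0.02 × 109224 = 2184.48 m.
That is 2184.48 m = 2.1845 km.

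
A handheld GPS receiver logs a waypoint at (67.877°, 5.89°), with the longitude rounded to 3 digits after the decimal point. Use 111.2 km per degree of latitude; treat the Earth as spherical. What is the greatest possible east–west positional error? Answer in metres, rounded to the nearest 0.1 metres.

Rounding to 3 decimal places leaves the longitude within ±0.0005° of the true value.
One degree of longitude at 67.877° is 111200 × cos 67.877° ≈ 111200 × 0.3766 = 41877.5 m.
Maximum E–W displacement: 0.0005 × 41877.5 = 20.9387 m.

20.9 metres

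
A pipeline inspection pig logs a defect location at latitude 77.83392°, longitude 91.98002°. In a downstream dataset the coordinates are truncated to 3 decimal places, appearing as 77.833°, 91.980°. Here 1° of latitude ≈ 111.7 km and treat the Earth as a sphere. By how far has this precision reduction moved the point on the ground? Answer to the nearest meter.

103 meters

The latitude changed by +0.00092° and the longitude by +0.00002°.
N–S: 0.00092° × 111700 m/° = 102.764 m.
East–west at this latitude: 0.00002° × 111700 × cos 77.833° ≈ 0.00002 × 23542.1 = 0.470842 m.
Hypotenuse of the two orthogonal shifts: √(102.764² + 0.470842²) = 102.765 m.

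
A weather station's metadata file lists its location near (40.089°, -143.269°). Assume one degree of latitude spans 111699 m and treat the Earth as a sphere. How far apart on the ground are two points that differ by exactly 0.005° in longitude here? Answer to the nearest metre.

427 metres

One degree of longitude here spans 111699 × cos 40.089° = 111699 × 0.7650 ≈ 85454.8 m; 0.005° of that is 427.274 m.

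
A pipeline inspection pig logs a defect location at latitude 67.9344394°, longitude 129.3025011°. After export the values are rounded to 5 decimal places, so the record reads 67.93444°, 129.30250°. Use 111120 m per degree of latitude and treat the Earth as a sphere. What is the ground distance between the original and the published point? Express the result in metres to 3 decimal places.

Δlat = 67.9344394 − 67.93444 = -0.0000006°; Δlon = 129.3025011 − 129.30250 = +0.0000011°.
N–S: -0.0000006° × 111120 m/° = -0.066672 m.
East–west at this latitude: 0.0000011° × 111120 × cos 67.9344° ≈ 0.0000011 × 41744.1 = 0.0459186 m.
Distance: √(0.066672² + 0.0459186²) ≈ 0.0809547 m.

0.081 metres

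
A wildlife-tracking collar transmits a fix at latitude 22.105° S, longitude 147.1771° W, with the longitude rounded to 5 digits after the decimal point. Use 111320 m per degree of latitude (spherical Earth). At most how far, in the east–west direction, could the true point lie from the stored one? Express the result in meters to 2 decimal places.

Rounding to 5 decimal places leaves the longitude within ±5e-06° of the true value.
Parallels shrink by cos φ, so at 22.105° a degree of longitude is 111320 × 0.9265 ≈ 103138 m.
So at most 5e-06° × 103138 ≈ 0.515688 m east–west.

0.52 meters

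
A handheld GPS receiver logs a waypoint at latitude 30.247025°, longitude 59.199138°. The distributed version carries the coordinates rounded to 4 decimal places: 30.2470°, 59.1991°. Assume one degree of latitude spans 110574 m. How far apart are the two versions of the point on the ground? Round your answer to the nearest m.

The latitude changed by +0.000025° and the longitude by +0.000038°.
N–S: 0.000025° × 110574 m/° = 2.76435 m.
E–W at 30.247°: 0.000038° × 110574 × cos 30.247° = 0.000038 × 110574 × 0.8639 ≈ 3.62979 m.
Distance: √(2.76435² + 3.62979²) ≈ 4.56256 m.

5 m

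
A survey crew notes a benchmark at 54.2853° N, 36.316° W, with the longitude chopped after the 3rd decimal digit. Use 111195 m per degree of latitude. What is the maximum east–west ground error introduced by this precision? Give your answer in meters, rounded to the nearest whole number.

Truncating at 3 decimal places can drop up to a full unit in the last place, so the longitude may be off by as much as 0.001°.
One degree of longitude at 54.2853° is 111195 × cos 54.2853° ≈ 111195 × 0.5837 = 64910 m.
East–west error: 0.001° × 64910 m/° ≈ 64.91 m.

65 meters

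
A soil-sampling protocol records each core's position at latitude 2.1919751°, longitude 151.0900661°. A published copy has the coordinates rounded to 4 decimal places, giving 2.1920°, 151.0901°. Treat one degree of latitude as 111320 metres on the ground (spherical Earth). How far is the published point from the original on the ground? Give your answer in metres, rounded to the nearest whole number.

Δlat = 2.1919751 − 2.1920 = -0.0000249°; Δlon = 151.0900661 − 151.0901 = -0.0000339°.
North–south shift: -0.0000249 × 111320 = -2.77187 m.
E–W at 2.192°: -0.0000339° × 111320 × cos 2.192° = -0.0000339 × 111320 × 0.9993 ≈ -3.77099 m.
Distance: √(2.77187² + 3.77099²) ≈ 4.68013 m.

5 metres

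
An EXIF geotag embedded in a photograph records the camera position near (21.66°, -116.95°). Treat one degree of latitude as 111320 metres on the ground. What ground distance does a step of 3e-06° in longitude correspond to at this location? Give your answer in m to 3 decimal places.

3e-06° of longitude at 21.66° is 3e-06 × 111320 × cos 21.66° ≈ 3e-06 × 103460 = 0.310379 m.

0.310 m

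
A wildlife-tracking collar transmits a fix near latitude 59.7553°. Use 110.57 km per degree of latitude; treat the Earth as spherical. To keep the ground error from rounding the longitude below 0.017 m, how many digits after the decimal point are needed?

At 59.7553° one degree of longitude covers 110570 × cos 59.7553° ≈ 110570 × 0.5037 ≈ 55693.5 m.
N decimal places → at most half a unit in the last place, 0.5 × 10⁻ᴺ° = 55693.5/2 × 10⁻ᴺ m.
Need 0.5 × 55693.5 × 10⁻ᴺ ≤ 0.017 → 10⁻ᴺ ≤ 6.105e-07, so N ≥ 6.21.
At 6 places the error can reach 0.0278 m, but 7 places keeps it to 0.00278 m.

7 decimal places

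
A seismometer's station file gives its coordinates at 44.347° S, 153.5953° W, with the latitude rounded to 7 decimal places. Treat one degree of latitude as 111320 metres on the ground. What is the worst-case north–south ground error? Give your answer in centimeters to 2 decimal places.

0.56 centimeters

Rounding to 7 decimal places leaves the latitude within ±5e-08° of the true value.
North–south distance: 5e-08° × 111320 m/° = 0.005566 m.
That is 0.005566 m = 0.5566 cm.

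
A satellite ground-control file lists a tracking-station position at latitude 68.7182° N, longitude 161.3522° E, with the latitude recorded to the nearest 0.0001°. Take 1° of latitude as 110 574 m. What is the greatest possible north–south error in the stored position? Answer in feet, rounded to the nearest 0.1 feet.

18.1 feet

Rounding to 4 decimal places leaves the latitude within ±5e-05° of the true value.
North–south distance: 5e-05° × 110574 m/° = 5.5287 m.
Converting: 5.5287 m × 3.2808 ft/m ≈ 18.139 ft.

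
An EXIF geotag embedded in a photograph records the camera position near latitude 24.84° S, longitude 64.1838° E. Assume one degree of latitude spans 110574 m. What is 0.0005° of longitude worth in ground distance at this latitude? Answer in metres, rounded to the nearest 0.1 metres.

One degree of longitude here spans 110574 × cos 24.84° = 110574 × 0.9075 ≈ 100344 m; 0.0005° of that is 50.1721 m.

50.2 metres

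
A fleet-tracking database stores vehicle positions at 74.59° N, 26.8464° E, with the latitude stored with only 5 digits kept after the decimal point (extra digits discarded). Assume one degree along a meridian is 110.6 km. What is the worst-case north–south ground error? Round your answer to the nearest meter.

Truncating at 5 decimal places can drop up to a full unit in the last place, so the latitude may be off by as much as 1e-05°.
North–south distance: 1e-05° × 110600 m/° = 1.106 m.

1 meters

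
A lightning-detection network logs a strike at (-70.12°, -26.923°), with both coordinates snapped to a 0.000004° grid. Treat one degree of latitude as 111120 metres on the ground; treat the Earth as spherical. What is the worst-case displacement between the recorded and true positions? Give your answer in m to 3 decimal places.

0.235 m

With a 0.000004° grid the true value lies within half a step, ±0.000004°/2 = ±2e-06°, of the stored one.
Latitude error → 2e-06 × 111120 = 0.22224 m along the meridian.
Longitude error → 2e-06 × 111120 × cos 70.12° = 2e-06 × 111120 × 0.3401 ≈ 0.075573 m.
Worst case both components are at the extreme and orthogonal: √(0.22224² + 0.075573²) ≈ 0.234738 m.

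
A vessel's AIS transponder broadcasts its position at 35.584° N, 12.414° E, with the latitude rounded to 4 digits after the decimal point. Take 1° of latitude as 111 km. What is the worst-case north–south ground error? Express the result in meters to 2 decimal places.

Rounding to 4 decimal places leaves the latitude within ±5e-05° of the true value.
So the N–S error is at most 5e-05 × 111000 = 5.55 m.

5.55 meters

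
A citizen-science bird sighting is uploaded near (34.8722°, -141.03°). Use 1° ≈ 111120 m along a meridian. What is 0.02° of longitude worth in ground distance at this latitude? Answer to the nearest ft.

5982 ft

At 34.8722° a degree of longitude is 111120 × cos 34.8722° ≈ 91166.1 m, so 0.02° corresponds to 1823.32 m.
In feet: 1823.32 m ÷ 0.3048 ≈ 5982 ft.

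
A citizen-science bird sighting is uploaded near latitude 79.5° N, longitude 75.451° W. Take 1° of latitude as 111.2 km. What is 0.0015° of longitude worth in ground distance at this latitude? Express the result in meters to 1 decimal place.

0.0015° of longitude at 79.5° is 0.0015 × 111200 × cos 79.5° ≈ 0.0015 × 20264.6 = 30.3969 m.

30.4 meters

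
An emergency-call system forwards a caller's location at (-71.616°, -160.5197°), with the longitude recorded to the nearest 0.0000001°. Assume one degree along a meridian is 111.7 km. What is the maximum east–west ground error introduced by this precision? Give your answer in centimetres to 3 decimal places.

0.176 centimetres

Rounding to 7 decimal places leaves the longitude within ±5e-08° of the true value.
At latitude 71.616° a degree of longitude spans 111700 m × cos 71.616° = 111700 × 0.3154 ≈ 35228.4 m.
So at most 5e-08° × 35228.4 ≈ 0.00176142 m east–west.
That is 0.00176142 m = 0.17614 cm.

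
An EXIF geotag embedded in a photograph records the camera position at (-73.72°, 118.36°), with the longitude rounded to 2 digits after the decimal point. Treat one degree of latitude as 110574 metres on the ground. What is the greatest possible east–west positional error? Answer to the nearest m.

155 m

Rounding to 2 decimal places leaves the longitude within ±0.005° of the true value.
One degree of longitude at 73.72° is 110574 × cos 73.72° ≈ 110574 × 0.2803 = 30997.4 m.
So at most 0.005° × 30997.4 ≈ 154.987 m east–west.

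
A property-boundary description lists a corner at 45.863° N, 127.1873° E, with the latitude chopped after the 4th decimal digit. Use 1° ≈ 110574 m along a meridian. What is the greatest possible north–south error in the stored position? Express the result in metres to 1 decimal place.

Truncating at 4 decimal places can drop up to a full unit in the last place, so the latitude may be off by as much as 0.0001°.
Along the meridian that is 0.0001° × 110574 m/° = 11.0574 m.

11.1 metres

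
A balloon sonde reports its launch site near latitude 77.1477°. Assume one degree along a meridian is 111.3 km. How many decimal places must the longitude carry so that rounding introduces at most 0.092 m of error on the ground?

At 77.1477° one degree of longitude covers 111300 × cos 77.1477° ≈ 111300 × 0.2224 ≈ 24757.4 m.
With N decimal places the half-ulp bound is 0.5·10⁻ᴺ°, or 0.5·10⁻ᴺ × 24757.4 m on the ground.
Need 0.5 × 24757.4 × 10⁻ᴺ ≤ 0.092 → 10⁻ᴺ ≤ 7.432e-06, so N ≥ 5.13.
N = 5 would give 0.124 m (too coarse); N = 6 gives 0.0124 m ≤ 0.092 m.

6 decimal places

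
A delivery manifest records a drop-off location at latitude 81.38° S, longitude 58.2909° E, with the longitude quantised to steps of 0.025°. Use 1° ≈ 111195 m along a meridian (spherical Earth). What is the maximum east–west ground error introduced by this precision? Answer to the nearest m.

With a 0.025° grid the true value lies within half a step, ±0.025°/2 = ±0.0125°, of the stored one.
At latitude 81.38° a degree of longitude spans 111195 m × cos 81.38° = 111195 × 0.1499 ≈ 16666 m.
So at most 0.0125° × 16666 ≈ 208.324 m east–west.

208 m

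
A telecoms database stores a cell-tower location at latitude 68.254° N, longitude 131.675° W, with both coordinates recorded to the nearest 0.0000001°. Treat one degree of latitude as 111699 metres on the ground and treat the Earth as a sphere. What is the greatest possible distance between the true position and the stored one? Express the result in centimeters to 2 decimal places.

0.60 centimeters

Rounding to 7 decimal places leaves each coordinate within ±5e-08° of the true value.
Latitude error → 5e-08 × 111699 = 0.00558495 m along the meridian.
E–W at 68.254°: 5e-08° × 111699 × cos 68.254° = 5e-08 × 111699 × 0.3705 ≈ 0.00206918 m.
Combining orthogonally: (0.00558495² + 0.00206918²)^½ ≈ 0.00595594 m.
That is 0.00595594 m = 0.59559 cm.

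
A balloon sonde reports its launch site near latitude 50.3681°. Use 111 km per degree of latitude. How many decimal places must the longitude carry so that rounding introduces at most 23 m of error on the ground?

4 decimal places

At 50.3681° one degree of longitude covers 111000 × cos 50.3681° ≈ 111000 × 0.6379 ≈ 70801.7 m.
With N decimal places the half-ulp bound is 0.5·10⁻ᴺ°, or 0.5·10⁻ᴺ × 70801.7 m on the ground.
Need 0.5 × 70801.7 × 10⁻ᴺ ≤ 23 → 10⁻ᴺ ≤ 6.497e-04, so N ≥ 3.19.
N = 3 would give 35.4 m (too coarse); N = 4 gives 3.54 m ≤ 23 m.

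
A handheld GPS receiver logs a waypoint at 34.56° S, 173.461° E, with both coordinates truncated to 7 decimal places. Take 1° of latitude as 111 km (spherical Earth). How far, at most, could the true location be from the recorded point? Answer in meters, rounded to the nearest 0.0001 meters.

0.0144 meters

Truncating at 7 decimal places can drop up to a full unit in the last place, so each coordinate may be off by as much as 1e-07°.
N–S: 1e-07° × 111000 m/° = 0.0111 m.
Longitude error → 1e-07 × 111000 × cos 34.56° = 1e-07 × 111000 × 0.8235 ≈ 0.00914121 m.
The two errors are perpendicular, so the maximum displacement is √(0.0111² + 0.00914121²) ≈ 0.0143796 m.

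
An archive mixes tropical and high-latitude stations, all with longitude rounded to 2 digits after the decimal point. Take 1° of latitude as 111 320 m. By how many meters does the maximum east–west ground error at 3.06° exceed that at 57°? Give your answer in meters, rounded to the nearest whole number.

253 meters

Rounding to 2 decimal places leaves the longitude within ±0.005° of the true value.
At 3.06°: 0.005° × 111320 × cos 3.06° = 0.005 × 111320 × 0.9986 ≈ 555.81 m.
At 57°: 0.005° × 111320 × cos 57° = 0.005 × 111320 × 0.5446 ≈ 303.15 m.
Difference: 555.81 − 303.15 = 252.66 m.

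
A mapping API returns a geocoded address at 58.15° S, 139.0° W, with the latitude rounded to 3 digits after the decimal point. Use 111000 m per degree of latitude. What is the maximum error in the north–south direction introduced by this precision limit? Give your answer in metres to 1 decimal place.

Rounding to 3 decimal places leaves the latitude within ±0.0005° of the true value.
Along the meridian that is 0.0005° × 111000 m/° = 55.5 m.

55.5 metres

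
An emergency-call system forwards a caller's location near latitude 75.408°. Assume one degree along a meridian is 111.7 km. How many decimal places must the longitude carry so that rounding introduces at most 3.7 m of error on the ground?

At 75.408° one degree of longitude covers 111700 × cos 75.408° ≈ 111700 × 0.2519 ≈ 28141.1 m.
Rounding to N decimal places gives at most 0.5 × 10⁻ᴺ degrees of error, i.e. 0.5 × 10⁻ᴺ × 28141.1 m.
Setting 14070.5 × 10⁻ᴺ ≤ 3.7 gives 10ᴺ ≥ 3803, i.e. N ≥ 3.58.
So 4 decimal places suffice (1.41 m); 3 would allow up to 14.1 m.

4 decimal places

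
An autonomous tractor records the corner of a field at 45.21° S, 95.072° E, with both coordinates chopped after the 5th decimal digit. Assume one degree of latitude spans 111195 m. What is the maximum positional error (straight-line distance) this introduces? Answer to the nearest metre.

Truncating at 5 decimal places can drop up to a full unit in the last place, so each coordinate may be off by as much as 1e-05°.
Latitude error → 1e-05 × 111195 = 1.11195 m along the meridian.
Longitude error → 1e-05 × 111195 × cos 45.21° = 1e-05 × 111195 × 0.7045 ≈ 0.78338 m.
Combining orthogonally: (1.11195² + 0.78338²)^½ ≈ 1.36019 m.

1 metres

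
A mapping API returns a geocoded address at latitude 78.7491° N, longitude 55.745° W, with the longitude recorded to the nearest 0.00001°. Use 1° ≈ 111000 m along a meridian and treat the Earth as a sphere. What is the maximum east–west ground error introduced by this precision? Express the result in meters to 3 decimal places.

0.108 meters

Rounding to 5 decimal places leaves the longitude within ±5e-06° of the true value.
Parallels shrink by cos φ, so at 78.7491° a degree of longitude is 111000 × 0.1951 ≈ 21656.7 m.
Maximum E–W displacement: 5e-06 × 21656.7 = 0.108284 m.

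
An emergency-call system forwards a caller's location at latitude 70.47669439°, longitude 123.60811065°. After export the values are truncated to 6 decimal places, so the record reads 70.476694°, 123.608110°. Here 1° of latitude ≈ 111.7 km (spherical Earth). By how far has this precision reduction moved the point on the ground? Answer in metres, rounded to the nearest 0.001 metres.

Δlat = 70.47669439 − 70.476694 = +0.00000039°; Δlon = 123.60811065 − 123.608110 = +0.00000065°.
N–S: 0.00000039° × 111700 m/° = 0.043563 m.
E–W at 70.4767°: 0.00000065° × 111700 × cos 70.4767° = 0.00000065 × 111700 × 0.3342 ≈ 0.0242639 m.
Combined displacement = (0.043563² + 0.0242639²)^½ ≈ 0.0498645 m.

0.050 metres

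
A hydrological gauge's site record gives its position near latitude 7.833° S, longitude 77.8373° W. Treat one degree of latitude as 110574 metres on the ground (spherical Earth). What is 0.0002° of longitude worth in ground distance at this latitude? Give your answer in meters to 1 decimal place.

21.9 meters

At 7.833° a degree of longitude is 110574 × cos 7.833° ≈ 109542 m, so 0.0002° corresponds to 21.9085 m.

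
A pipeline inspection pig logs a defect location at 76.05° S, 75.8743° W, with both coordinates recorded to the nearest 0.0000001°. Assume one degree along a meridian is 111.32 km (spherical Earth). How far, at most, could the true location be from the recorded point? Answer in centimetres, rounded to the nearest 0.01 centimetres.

Rounding to 7 decimal places leaves each coordinate within ±5e-08° of the true value.
N–S: 5e-08° × 111320 m/° = 0.005566 m.
Longitude error → 5e-08 × 111320 × cos 76.05° = 5e-08 × 111320 × 0.2411 ≈ 0.00134182 m.
Worst case both components are at the extreme and orthogonal: √(0.005566² + 0.00134182²) ≈ 0.00572546 m.
That is 0.00572546 m = 0.57255 cm.

0.57 centimetres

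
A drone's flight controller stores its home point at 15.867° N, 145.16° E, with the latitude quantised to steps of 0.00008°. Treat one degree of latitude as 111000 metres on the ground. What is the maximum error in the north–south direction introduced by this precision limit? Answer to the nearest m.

4 m

With a 0.00008° grid the true value lies within half a step, ±0.00008°/2 = ±4e-05°, of the stored one.
Along the meridian that is 4e-05° × 111000 m/° = 4.44 m.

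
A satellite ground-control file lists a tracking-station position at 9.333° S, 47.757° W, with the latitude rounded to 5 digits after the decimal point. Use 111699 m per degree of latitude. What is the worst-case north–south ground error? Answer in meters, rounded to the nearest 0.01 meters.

0.56 meters

Rounding to 5 decimal places leaves the latitude within ±5e-06° of the true value.
North–south distance: 5e-06° × 111699 m/° = 0.558495 m.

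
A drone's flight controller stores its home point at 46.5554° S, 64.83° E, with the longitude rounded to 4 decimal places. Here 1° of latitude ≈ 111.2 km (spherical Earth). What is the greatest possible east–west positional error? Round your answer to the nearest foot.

Rounding to 4 decimal places leaves the longitude within ±5e-05° of the true value.
One degree of longitude at 46.5554° is 111200 × cos 46.5554° ≈ 111200 × 0.6877 = 76467 m.
East–west error: 5e-05° × 76467 m/° ≈ 3.82335 m.
In feet: 3.82335 m ÷ 0.3048 ≈ 12.544 ft.

13 feet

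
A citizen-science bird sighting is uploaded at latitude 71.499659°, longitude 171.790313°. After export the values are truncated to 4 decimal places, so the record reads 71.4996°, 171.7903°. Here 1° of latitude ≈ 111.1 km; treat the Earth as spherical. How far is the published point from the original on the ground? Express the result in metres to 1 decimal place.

6.6 metres

Δlat = 71.499659 − 71.4996 = +0.000059°; Δlon = 171.790313 − 171.7903 = +0.000013°.
North–south shift: 0.000059 × 111100 = 6.5549 m.
East–west at this latitude: 0.000013° × 111100 × cos 71.4996° ≈ 0.000013 × 35253.3 = 0.458293 m.
Hypotenuse of the two orthogonal shifts: √(6.5549² + 0.458293²) = 6.5709 m.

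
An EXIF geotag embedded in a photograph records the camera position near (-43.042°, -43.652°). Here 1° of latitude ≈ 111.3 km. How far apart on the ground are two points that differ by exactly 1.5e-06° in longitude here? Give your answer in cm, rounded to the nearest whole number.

One degree of longitude here spans 111300 × cos 43.042° = 111300 × 0.7309 ≈ 81344 m; 1.5e-06° of that is 0.122016 m.
That is 0.122016 m = 12.202 cm.

12 cm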